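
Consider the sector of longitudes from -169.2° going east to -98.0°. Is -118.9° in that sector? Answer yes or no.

Band width going east from -169.2° to -98.0°: ((-98.0 − -169.2) mod 360) = 71.2°.
Offset of -118.9° east of the west edge: ((-118.9 − -169.2) mod 360) = 50.3°.
50.3° ≤ 71.2° ⇒ inside.

Yes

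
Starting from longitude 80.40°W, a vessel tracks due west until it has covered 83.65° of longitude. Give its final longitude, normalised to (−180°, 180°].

164.05°W

Start at -80.40°; shift −83.65° → -164.05°.
-164.05° already lies in (−180°, 180°].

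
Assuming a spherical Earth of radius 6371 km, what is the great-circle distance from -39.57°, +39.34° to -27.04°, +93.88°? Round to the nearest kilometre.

Δλ = 93.88 − 39.34 = 54.54°.
Δφ = -27.04 − -39.57 = 12.53°.
a = sin²(Δφ/2) + cos φ₁ · cos φ₂ · sin²(Δλ/2) = 0.156045.
c = 2·atan2(√a, √(1−a)) = 0.81219 rad → d = 6371·c ≈ 5174.48 km.

5174 km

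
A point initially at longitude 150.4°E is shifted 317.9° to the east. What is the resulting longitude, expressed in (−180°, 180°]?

108.3°E

Start at +150.4°; shift +317.9° → +468.3°.
+468.3° lies outside (−180°, 180°]; subtract 360° → +108.3°.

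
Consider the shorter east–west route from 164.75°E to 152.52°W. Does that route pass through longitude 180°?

Naïve |-152.52 − 164.75| = 317.27° > 180°, so the shorter arc goes the other way round — across 180°.
Signed shortest Δλ = ((-152.52 − 164.75 + 180) mod 360) − 180 = 42.73°.
Going east by 42.73° from +164.75° passes through 180° before reaching -152.52°.

Yes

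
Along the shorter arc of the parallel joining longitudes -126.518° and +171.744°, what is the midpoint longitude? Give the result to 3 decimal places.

-157.387°

Signed shortest Δλ from -126.518° to +171.744° is -61.738°.
Midpoint longitude = -126.518° + (-61.738°)/2 = -126.518° − 30.869° = -157.387°.
(The naïve average (-126.518 + +171.744)/2 = 22.613° is on the wrong side of the globe.)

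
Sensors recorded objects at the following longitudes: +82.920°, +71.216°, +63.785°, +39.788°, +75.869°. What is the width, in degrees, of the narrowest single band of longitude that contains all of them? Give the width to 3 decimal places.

43.132°

Sort the longitudes: +39.788°, +63.785°, +71.216°, +75.869°, +82.920°.
Eastward gaps between consecutive values (wrapping around): 23.997°, 7.431°, 4.653°, 7.051°, 316.868°.
Largest gap = 316.868° ⇒ minimal covering band is its complement: 360° − 316.868° = 43.132°.
Band runs from +39.788° eastward to +82.920°.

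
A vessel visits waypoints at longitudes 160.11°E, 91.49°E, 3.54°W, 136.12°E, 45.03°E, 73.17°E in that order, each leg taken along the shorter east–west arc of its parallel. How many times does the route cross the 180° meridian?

Leg 1: +160.11° → +91.49°, shortest Δλ = -68.62° (west) — does not cross 180°.
Leg 2: +91.49° → -3.54°, shortest Δλ = -95.03° (west) — does not cross 180°.
Leg 3: -3.54° → +136.12°, shortest Δλ = 139.66° (east) — does not cross 180°.
Leg 4: +136.12° → +45.03°, shortest Δλ = -91.09° (west) — does not cross 180°.
Leg 5: +45.03° → +73.17°, shortest Δλ = 28.14° (east) — does not cross 180°.
Total crossings: 0.

0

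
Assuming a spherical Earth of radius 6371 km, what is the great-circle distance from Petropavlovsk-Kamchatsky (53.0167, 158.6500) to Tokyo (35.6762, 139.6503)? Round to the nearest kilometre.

2434 km

Δλ = 139.6503 − 158.6500 = -18.9997°.
Δφ = 35.6762 − 53.0167 = -17.3405°.
a = sin²(Δφ/2) + cos φ₁ · cos φ₂ · sin²(Δλ/2) = 0.036036.
c = 2·atan2(√a, √(1−a)) = 0.38198 rad → d = 6371·c ≈ 2433.62 km.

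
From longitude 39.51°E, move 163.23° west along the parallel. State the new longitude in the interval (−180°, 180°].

Start at +39.51°; shift −163.23° → -123.72°.
-123.72° already lies in (−180°, 180°].

123.72°W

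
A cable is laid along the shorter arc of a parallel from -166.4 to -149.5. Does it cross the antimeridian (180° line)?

Signed shortest Δλ = ((-149.5 − -166.4 + 180) mod 360) − 180 = 16.9°.
Going east by 16.9° from -166.4° reaches -149.5° without touching 180°.

No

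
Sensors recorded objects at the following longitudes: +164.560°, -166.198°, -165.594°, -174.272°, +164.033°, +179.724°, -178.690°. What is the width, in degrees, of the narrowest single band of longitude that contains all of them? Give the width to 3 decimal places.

30.373°

Sort the longitudes: -178.690°, -174.272°, -166.198°, -165.594°, +164.033°, +164.560°, +179.724°.
Eastward gaps between consecutive values (wrapping around): 4.418°, 8.074°, 0.604°, 329.627°, 0.527°, 15.164°, 1.586°.
Largest gap = 329.627° ⇒ minimal covering band is its complement: 360° − 329.627° = 30.373°.
Band runs from +164.033° eastward to -165.594°, crossing the antimeridian.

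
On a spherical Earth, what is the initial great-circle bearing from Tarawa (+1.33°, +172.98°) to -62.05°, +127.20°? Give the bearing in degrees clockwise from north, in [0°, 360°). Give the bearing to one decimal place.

Δλ = 127.20 − 172.98 = -45.78°.
θ = atan2( sin Δλ · cos φ₂ , cos φ₁ · sin φ₂ − sin φ₁ · cos φ₂ · cos Δλ )
  = atan2(-0.33590, -0.89071) = -159.338° → normalised to [0°, 360°): 200.662°.

200.7°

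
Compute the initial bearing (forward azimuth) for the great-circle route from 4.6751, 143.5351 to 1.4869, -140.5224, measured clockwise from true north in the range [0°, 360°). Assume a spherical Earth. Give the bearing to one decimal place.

Δλ = -140.5224 − 143.5351 = -284.0575°; wrapped into (−180°, 180°]: 75.9425°.
θ = atan2( sin Δλ · cos φ₂ , cos φ₁ · sin φ₂ − sin φ₁ · cos φ₂ · cos Δλ )
  = atan2(0.96973, 0.00607) = 89.641° → normalised to [0°, 360°): 89.641°.

89.6°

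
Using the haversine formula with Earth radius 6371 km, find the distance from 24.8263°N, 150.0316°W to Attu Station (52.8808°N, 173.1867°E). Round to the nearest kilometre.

4374 km

Δλ = 173.1867 − -150.0316 = 323.2183°; wrapped into (−180°, 180°]: -36.7817°.
Δφ = 52.8808 − 24.8263 = 28.0545°.
a = sin²(Δφ/2) + cos φ₁ · cos φ₂ · sin²(Δλ/2) = 0.113268.
c = 2·atan2(√a, √(1−a)) = 0.68651 rad → d = 6371·c ≈ 4373.73 km.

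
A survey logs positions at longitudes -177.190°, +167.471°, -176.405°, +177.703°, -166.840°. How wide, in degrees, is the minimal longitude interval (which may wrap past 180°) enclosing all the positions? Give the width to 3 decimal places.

25.689°

Sort the longitudes: -177.190°, -176.405°, -166.840°, +167.471°, +177.703°.
Eastward gaps between consecutive values (wrapping around): 0.785°, 9.565°, 334.311°, 10.232°, 5.107°.
Largest gap = 334.311° ⇒ minimal covering band is its complement: 360° − 334.311° = 25.689°.
Band runs from +167.471° eastward to -166.840°, crossing the antimeridian.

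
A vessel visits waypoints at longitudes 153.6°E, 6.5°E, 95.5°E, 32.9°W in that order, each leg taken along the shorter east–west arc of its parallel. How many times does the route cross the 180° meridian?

0

Leg 1: +153.6° → +6.5°, shortest Δλ = -147.1° (west) — does not cross 180°.
Leg 2: +6.5° → +95.5°, shortest Δλ = 89.0° (east) — does not cross 180°.
Leg 3: +95.5° → -32.9°, shortest Δλ = -128.4° (west) — does not cross 180°.
Total crossings: 0.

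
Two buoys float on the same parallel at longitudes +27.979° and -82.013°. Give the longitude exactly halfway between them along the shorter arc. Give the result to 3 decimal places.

Signed shortest Δλ from +27.979° to -82.013° is -109.992°.
Midpoint longitude = +27.979° + (-109.992°)/2 = +27.979° − 54.996° = -27.017°.

-27.017°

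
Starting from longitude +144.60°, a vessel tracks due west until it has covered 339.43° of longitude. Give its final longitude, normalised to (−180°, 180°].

Start at +144.60°; shift −339.43° → -194.83°.
-194.83° lies outside (−180°, 180°]; add 360° → +165.17°.

+165.17°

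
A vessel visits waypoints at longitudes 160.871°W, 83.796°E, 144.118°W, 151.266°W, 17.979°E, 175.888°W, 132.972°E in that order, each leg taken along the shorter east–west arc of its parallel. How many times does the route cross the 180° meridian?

Leg 1: -160.871° → +83.796°, shortest Δλ = -115.333° (west) — crosses 180°.
Leg 2: +83.796° → -144.118°, shortest Δλ = 132.086° (east) — crosses 180°.
Leg 3: -144.118° → -151.266°, shortest Δλ = -7.148° (west) — does not cross 180°.
Leg 4: -151.266° → +17.979°, shortest Δλ = 169.245° (east) — does not cross 180°.
Leg 5: +17.979° → -175.888°, shortest Δλ = 166.133° (east) — crosses 180°.
Leg 6: -175.888° → +132.972°, shortest Δλ = -51.14° (west) — crosses 180°.
Total crossings: 4.

4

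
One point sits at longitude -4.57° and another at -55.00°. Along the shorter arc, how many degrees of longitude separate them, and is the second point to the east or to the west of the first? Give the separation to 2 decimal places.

50.43° west

Raw difference: -55.00 − -4.57 = -50.43°.
Normalise into (−180°, 180°]: -50.43° stays -50.43°.
Negative ⇒ the second point lies to the west; separation 50.43°.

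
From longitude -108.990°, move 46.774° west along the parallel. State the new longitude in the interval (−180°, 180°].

-155.764°

Start at -108.990°; shift −46.774° → -155.764°.
-155.764° already lies in (−180°, 180°].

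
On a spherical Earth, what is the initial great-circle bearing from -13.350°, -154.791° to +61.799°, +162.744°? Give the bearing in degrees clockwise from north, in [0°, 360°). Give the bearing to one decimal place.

Δλ = 162.744 − -154.791 = 317.535°; wrapped into (−180°, 180°]: -42.465°.
θ = atan2( sin Δλ · cos φ₂ , cos φ₁ · sin φ₂ − sin φ₁ · cos φ₂ · cos Δλ )
  = atan2(-0.31905, 0.93797) = -18.786° → normalised to [0°, 360°): 341.214°.

341.2°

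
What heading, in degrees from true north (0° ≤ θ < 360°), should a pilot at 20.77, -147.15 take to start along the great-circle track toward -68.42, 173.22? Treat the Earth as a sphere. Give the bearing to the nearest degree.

194°

Δλ = 173.22 − -147.15 = 320.37°; wrapped into (−180°, 180°]: -39.63°.
θ = atan2( sin Δλ · cos φ₂ , cos φ₁ · sin φ₂ − sin φ₁ · cos φ₂ · cos Δλ )
  = atan2(-0.23459, -0.96992) = -166.403° → normalised to [0°, 360°): 193.597°.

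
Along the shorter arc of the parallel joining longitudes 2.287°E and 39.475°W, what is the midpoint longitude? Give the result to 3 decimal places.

18.594°W

Signed shortest Δλ from +2.287° to -39.475° is -41.762°.
Midpoint longitude = +2.287° + (-41.762°)/2 = +2.287° − 20.881° = -18.594°.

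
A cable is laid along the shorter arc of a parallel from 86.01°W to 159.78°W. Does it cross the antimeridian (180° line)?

Signed shortest Δλ = ((-159.78 − -86.01 + 180) mod 360) − 180 = -73.77°.
Going west by 73.77° from -86.01° reaches -159.78° without touching 180°.

No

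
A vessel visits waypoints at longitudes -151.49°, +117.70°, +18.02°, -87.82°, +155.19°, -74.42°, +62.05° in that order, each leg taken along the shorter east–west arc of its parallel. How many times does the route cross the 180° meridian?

Leg 1: -151.49° → +117.70°, shortest Δλ = -90.81° (west) — crosses 180°.
Leg 2: +117.70° → +18.02°, shortest Δλ = -99.68° (west) — does not cross 180°.
Leg 3: +18.02° → -87.82°, shortest Δλ = -105.84° (west) — does not cross 180°.
Leg 4: -87.82° → +155.19°, shortest Δλ = -116.99° (west) — crosses 180°.
Leg 5: +155.19° → -74.42°, shortest Δλ = 130.39° (east) — crosses 180°.
Leg 6: -74.42° → +62.05°, shortest Δλ = 136.47° (east) — does not cross 180°.
Total crossings: 3.

3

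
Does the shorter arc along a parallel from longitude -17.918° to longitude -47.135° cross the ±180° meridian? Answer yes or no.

No

Signed shortest Δλ = ((-47.135 − -17.918 + 180) mod 360) − 180 = -29.217°.
Going west by 29.217° from -17.918° reaches -47.135° without touching 180°.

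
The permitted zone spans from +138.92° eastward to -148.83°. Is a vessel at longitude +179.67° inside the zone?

Band width going east from +138.92° to -148.83°: ((-148.83 − 138.92) mod 360) = 72.25°.
Offset of +179.67° east of the west edge: ((179.67 − 138.92) mod 360) = 40.75°.
40.75° ≤ 72.25° ⇒ inside.

Yes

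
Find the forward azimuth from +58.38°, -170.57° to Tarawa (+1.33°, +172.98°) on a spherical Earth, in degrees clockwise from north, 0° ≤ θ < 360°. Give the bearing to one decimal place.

Δλ = 172.98 − -170.57 = 343.55°; wrapped into (−180°, 180°]: -16.45°.
θ = atan2( sin Δλ · cos φ₂ , cos φ₁ · sin φ₂ − sin φ₁ · cos φ₂ · cos Δλ )
  = atan2(-0.28310, -0.80430) = -160.609° → normalised to [0°, 360°): 199.391°.

199.4°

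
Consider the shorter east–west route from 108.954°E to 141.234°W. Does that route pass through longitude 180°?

Yes

Naïve |-141.234 − 108.954| = 250.188° > 180°, so the shorter arc goes the other way round — across 180°.
Signed shortest Δλ = ((-141.234 − 108.954 + 180) mod 360) − 180 = 109.812°.
Going east by 109.812° from +108.954° passes through 180° before reaching -141.234°.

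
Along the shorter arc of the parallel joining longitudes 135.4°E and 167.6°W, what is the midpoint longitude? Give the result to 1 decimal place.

163.9°E

Signed shortest Δλ from +135.4° to -167.6° is +57.0°.
Midpoint longitude = +135.4° + (+57.0°)/2 = +135.4° + 28.5° = +163.9°.
(The naïve average (+135.4 + -167.6)/2 = -16.1° is on the wrong side of the globe.)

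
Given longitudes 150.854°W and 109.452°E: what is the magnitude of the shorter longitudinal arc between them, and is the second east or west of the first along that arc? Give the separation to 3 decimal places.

99.694° west

Raw difference: 109.452 − -150.854 = 260.306°.
Normalise into (−180°, 180°]: 260.306° − 360° = -99.694°.
Negative ⇒ the second point lies to the west; separation 99.694°.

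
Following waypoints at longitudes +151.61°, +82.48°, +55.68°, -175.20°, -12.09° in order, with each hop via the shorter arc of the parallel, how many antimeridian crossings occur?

Leg 1: +151.61° → +82.48°, shortest Δλ = -69.13° (west) — does not cross 180°.
Leg 2: +82.48° → +55.68°, shortest Δλ = -26.8° (west) — does not cross 180°.
Leg 3: +55.68° → -175.20°, shortest Δλ = 129.12° (east) — crosses 180°.
Leg 4: -175.20° → -12.09°, shortest Δλ = 163.11° (east) — does not cross 180°.
Total crossings: 1.

1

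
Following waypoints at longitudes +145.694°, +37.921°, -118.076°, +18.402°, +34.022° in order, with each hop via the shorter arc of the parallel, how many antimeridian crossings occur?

0

Leg 1: +145.694° → +37.921°, shortest Δλ = -107.773° (west) — does not cross 180°.
Leg 2: +37.921° → -118.076°, shortest Δλ = -155.997° (west) — does not cross 180°.
Leg 3: -118.076° → +18.402°, shortest Δλ = 136.478° (east) — does not cross 180°.
Leg 4: +18.402° → +34.022°, shortest Δλ = 15.62° (east) — does not cross 180°.
Total crossings: 0.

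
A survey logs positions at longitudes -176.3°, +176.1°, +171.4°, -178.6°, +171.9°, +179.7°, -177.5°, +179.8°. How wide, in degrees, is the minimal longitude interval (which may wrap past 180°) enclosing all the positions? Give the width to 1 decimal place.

Sort the longitudes: -178.6°, -177.5°, -176.3°, +171.4°, +171.9°, +176.1°, +179.7°, +179.8°.
Eastward gaps between consecutive values (wrapping around): 1.1°, 1.2°, 347.7°, 0.5°, 4.2°, 3.6°, 0.1°, 1.6°.
Largest gap = 347.7° ⇒ minimal covering band is its complement: 360° − 347.7° = 12.3°.
Band runs from +171.4° eastward to -176.3°, crossing the antimeridian.

12.3°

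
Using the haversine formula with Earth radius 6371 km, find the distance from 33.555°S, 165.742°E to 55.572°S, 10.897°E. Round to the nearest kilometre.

9820 km

Δλ = 10.897 − 165.742 = -154.845°.
Δφ = -55.572 − -33.555 = -22.017°.
a = sin²(Δφ/2) + cos φ₁ · cos φ₂ · sin²(Δλ/2) = 0.485276.
c = 2·atan2(√a, √(1−a)) = 1.54134 rad → d = 6371·c ≈ 9819.91 km.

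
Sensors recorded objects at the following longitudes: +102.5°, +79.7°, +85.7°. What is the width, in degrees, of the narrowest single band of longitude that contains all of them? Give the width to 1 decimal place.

Sort the longitudes: +79.7°, +85.7°, +102.5°.
Eastward gaps between consecutive values (wrapping around): 6.0°, 16.8°, 337.2°.
Largest gap = 337.2° ⇒ minimal covering band is its complement: 360° − 337.2° = 22.8°.
Band runs from +79.7° eastward to +102.5°.

22.8°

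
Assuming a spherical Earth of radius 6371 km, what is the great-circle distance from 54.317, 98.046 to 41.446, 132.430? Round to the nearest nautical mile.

1564 nmi

Δλ = 132.430 − 98.046 = 34.384°.
Δφ = 41.446 − 54.317 = -12.871°.
a = sin²(Δφ/2) + cos φ₁ · cos φ₂ · sin²(Δλ/2) = 0.050761.
c = 2·atan2(√a, √(1−a)) = 0.45451 rad → d = 6371·c ≈ 2895.67 km ≈ 1563.54 nmi.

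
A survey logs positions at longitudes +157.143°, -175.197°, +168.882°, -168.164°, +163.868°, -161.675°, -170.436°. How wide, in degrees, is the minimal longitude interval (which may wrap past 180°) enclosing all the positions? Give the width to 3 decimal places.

41.182°

Sort the longitudes: -175.197°, -170.436°, -168.164°, -161.675°, +157.143°, +163.868°, +168.882°.
Eastward gaps between consecutive values (wrapping around): 4.761°, 2.272°, 6.489°, 318.818°, 6.725°, 5.014°, 15.921°.
Largest gap = 318.818° ⇒ minimal covering band is its complement: 360° − 318.818° = 41.182°.
Band runs from +157.143° eastward to -161.675°, crossing the antimeridian.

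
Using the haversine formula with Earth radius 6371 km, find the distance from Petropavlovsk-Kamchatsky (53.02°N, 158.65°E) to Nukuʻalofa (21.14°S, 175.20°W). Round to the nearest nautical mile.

4656 nmi

Δλ = -175.20 − 158.65 = -333.85°; wrapped into (−180°, 180°]: 26.15°.
Δφ = -21.14 − 53.02 = -74.16°.
a = sin²(Δφ/2) + cos φ₁ · cos φ₂ · sin²(Δλ/2) = 0.392238.
c = 2·atan2(√a, √(1−a)) = 1.35357 rad → d = 6371·c ≈ 8623.58 km ≈ 4656.36 nmi.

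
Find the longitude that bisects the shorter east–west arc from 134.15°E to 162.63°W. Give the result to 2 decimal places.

165.76°E

Signed shortest Δλ from +134.15° to -162.63° is +63.22°.
Midpoint longitude = +134.15° + (+63.22°)/2 = +134.15° + 31.61° = +165.76°.
(The naïve average (+134.15 + -162.63)/2 = -14.24° is on the wrong side of the globe.)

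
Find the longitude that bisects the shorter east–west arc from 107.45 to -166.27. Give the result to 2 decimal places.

Signed shortest Δλ from +107.45° to -166.27° is +86.28°.
Midpoint longitude = +107.45° + (+86.28°)/2 = +107.45° + 43.14° = +150.59°.
(The naïve average (+107.45 + -166.27)/2 = -29.41° is on the wrong side of the globe.)

+150.59°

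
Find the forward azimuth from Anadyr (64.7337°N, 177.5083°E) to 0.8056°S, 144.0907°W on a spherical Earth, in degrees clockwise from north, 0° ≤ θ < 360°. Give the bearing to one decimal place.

139.0°

Δλ = -144.0907 − 177.5083 = -321.5990°; wrapped into (−180°, 180°]: 38.4010°.
θ = atan2( sin Δλ · cos φ₂ , cos φ₁ · sin φ₂ − sin φ₁ · cos φ₂ · cos Δλ )
  = atan2(0.62110, -0.71464) = 139.006° → normalised to [0°, 360°): 139.006°.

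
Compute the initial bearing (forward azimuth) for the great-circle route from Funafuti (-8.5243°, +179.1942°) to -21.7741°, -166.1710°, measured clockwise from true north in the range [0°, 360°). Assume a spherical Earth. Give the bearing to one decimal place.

Δλ = -166.1710 − 179.1942 = -345.3652°; wrapped into (−180°, 180°]: 14.6348°.
θ = atan2( sin Δλ · cos φ₂ , cos φ₁ · sin φ₂ − sin φ₁ · cos φ₂ · cos Δλ )
  = atan2(0.23463, -0.23366) = 134.882° → normalised to [0°, 360°): 134.882°.

134.9°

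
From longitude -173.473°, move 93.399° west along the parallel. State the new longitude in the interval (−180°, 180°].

+93.128°

Start at -173.473°; shift −93.399° → -266.872°.
-266.872° lies outside (−180°, 180°]; add 360° → +93.128°.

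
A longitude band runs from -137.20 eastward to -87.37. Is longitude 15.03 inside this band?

No

Band width going east from -137.20° to -87.37°: ((-87.37 − -137.20) mod 360) = 49.83°.
Offset of +15.03° east of the west edge: ((15.03 − -137.20) mod 360) = 152.23°.
152.23° > 49.83° ⇒ outside.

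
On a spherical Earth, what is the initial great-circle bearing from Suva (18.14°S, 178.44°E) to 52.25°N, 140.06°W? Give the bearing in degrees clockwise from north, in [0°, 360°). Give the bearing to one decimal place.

24.4°

Δλ = -140.06 − 178.44 = -318.50°; wrapped into (−180°, 180°]: 41.50°.
θ = atan2( sin Δλ · cos φ₂ , cos φ₁ · sin φ₂ − sin φ₁ · cos φ₂ · cos Δλ )
  = atan2(0.40567, 0.89415) = 24.403° → normalised to [0°, 360°): 24.403°.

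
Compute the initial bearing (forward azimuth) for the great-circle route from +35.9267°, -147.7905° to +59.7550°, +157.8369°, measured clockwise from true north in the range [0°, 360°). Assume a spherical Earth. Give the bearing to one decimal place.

Δλ = 157.8369 − -147.7905 = 305.6274°; wrapped into (−180°, 180°]: -54.3726°.
θ = atan2( sin Δλ · cos φ₂ , cos φ₁ · sin φ₂ − sin φ₁ · cos φ₂ · cos Δλ )
  = atan2(-0.40942, 0.52738) = -37.823° → normalised to [0°, 360°): 322.177°.

322.2°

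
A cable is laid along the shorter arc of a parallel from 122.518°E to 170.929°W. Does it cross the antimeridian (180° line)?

Naïve |-170.929 − 122.518| = 293.447° > 180°, so the shorter arc goes the other way round — across 180°.
Signed shortest Δλ = ((-170.929 − 122.518 + 180) mod 360) − 180 = 66.553°.
Going east by 66.553° from +122.518° passes through 180° before reaching -170.929°.

Yes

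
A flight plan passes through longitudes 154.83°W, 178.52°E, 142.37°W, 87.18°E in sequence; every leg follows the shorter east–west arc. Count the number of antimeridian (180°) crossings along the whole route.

Leg 1: -154.83° → +178.52°, shortest Δλ = -26.65° (west) — crosses 180°.
Leg 2: +178.52° → -142.37°, shortest Δλ = 39.11° (east) — crosses 180°.
Leg 3: -142.37° → +87.18°, shortest Δλ = -130.45° (west) — crosses 180°.
Total crossings: 3.

3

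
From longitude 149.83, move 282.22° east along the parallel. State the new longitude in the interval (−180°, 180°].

Start at +149.83°; shift +282.22° → +432.05°.
+432.05° lies outside (−180°, 180°]; subtract 360° → +72.05°.

+72.05°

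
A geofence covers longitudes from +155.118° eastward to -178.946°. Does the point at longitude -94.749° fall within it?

No

Band width going east from +155.118° to -178.946°: ((-178.946 − 155.118) mod 360) = 25.936°.
Offset of -94.749° east of the west edge: ((-94.749 − 155.118) mod 360) = 110.133°.
110.133° > 25.936° ⇒ outside.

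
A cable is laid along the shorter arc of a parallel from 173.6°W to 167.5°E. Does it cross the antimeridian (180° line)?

Yes

Naïve |167.5 − -173.6| = 341.1° > 180°, so the shorter arc goes the other way round — across 180°.
Signed shortest Δλ = ((167.5 − -173.6 + 180) mod 360) − 180 = -18.9°.
Going west by 18.9° from -173.6° passes through 180° before reaching +167.5°.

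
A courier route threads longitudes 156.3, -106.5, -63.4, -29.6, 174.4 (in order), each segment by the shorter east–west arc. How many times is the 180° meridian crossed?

2

Leg 1: +156.3° → -106.5°, shortest Δλ = 97.2° (east) — crosses 180°.
Leg 2: -106.5° → -63.4°, shortest Δλ = 43.1° (east) — does not cross 180°.
Leg 3: -63.4° → -29.6°, shortest Δλ = 33.8° (east) — does not cross 180°.
Leg 4: -29.6° → +174.4°, shortest Δλ = -156.0° (west) — crosses 180°.
Total crossings: 2.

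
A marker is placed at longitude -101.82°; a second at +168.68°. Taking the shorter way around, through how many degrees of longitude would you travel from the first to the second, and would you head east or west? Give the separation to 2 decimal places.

Raw difference: 168.68 − -101.82 = 270.5°.
Normalise into (−180°, 180°]: 270.5° − 360° = -89.5°.
Negative ⇒ the second point lies to the west; separation 89.50°.

89.50° west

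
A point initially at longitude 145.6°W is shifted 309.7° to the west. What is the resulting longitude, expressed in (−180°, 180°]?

95.3°W

Start at -145.6°; shift −309.7° → -455.3°.
-455.3° lies outside (−180°, 180°]; add 360° → -95.3°.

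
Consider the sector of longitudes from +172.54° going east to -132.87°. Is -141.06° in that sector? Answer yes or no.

Band width going east from +172.54° to -132.87°: ((-132.87 − 172.54) mod 360) = 54.59°.
Offset of -141.06° east of the west edge: ((-141.06 − 172.54) mod 360) = 46.40°.
46.40° ≤ 54.59° ⇒ inside.

Yes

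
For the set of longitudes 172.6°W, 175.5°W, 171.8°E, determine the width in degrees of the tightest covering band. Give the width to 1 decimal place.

Sort the longitudes: -175.5°, -172.6°, +171.8°.
Eastward gaps between consecutive values (wrapping around): 2.9°, 344.4°, 12.7°.
Largest gap = 344.4° ⇒ minimal covering band is its complement: 360° − 344.4° = 15.6°.
Band runs from +171.8° eastward to -172.6°, crossing the antimeridian.

15.6°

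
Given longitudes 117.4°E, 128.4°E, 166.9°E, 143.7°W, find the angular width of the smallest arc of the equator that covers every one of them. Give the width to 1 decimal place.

Sort the longitudes: -143.7°, +117.4°, +128.4°, +166.9°.
Eastward gaps between consecutive values (wrapping around): 261.1°, 11.0°, 38.5°, 49.4°.
Largest gap = 261.1° ⇒ minimal covering band is its complement: 360° − 261.1° = 98.9°.
Band runs from +117.4° eastward to -143.7°, crossing the antimeridian.

98.9°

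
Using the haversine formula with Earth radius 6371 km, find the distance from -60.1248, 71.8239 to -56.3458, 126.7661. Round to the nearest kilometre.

Δλ = 126.7661 − 71.8239 = 54.9422°.
Δφ = -56.3458 − -60.1248 = 3.7790°.
a = sin²(Δφ/2) + cos φ₁ · cos φ₂ · sin²(Δλ/2) = 0.059829.
c = 2·atan2(√a, √(1−a)) = 0.49421 rad → d = 6371·c ≈ 3148.63 km.

3149 km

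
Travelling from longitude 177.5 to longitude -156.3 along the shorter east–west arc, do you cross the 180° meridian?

Yes

Naïve |-156.3 − 177.5| = 333.8° > 180°, so the shorter arc goes the other way round — across 180°.
Signed shortest Δλ = ((-156.3 − 177.5 + 180) mod 360) − 180 = 26.2°.
Going east by 26.2° from +177.5° passes through 180° before reaching -156.3°.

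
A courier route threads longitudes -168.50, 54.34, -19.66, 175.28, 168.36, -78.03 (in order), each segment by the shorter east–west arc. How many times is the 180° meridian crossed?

3

Leg 1: -168.50° → +54.34°, shortest Δλ = -137.16° (west) — crosses 180°.
Leg 2: +54.34° → -19.66°, shortest Δλ = -74.0° (west) — does not cross 180°.
Leg 3: -19.66° → +175.28°, shortest Δλ = -165.06° (west) — crosses 180°.
Leg 4: +175.28° → +168.36°, shortest Δλ = -6.92° (west) — does not cross 180°.
Leg 5: +168.36° → -78.03°, shortest Δλ = 113.61° (east) — crosses 180°.
Total crossings: 3.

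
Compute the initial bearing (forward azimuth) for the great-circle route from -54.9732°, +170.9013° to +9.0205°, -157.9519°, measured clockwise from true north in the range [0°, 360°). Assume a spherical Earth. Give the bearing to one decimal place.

33.1°

Δλ = -157.9519 − 170.9013 = -328.8532°; wrapped into (−180°, 180°]: 31.1468°.
θ = atan2( sin Δλ · cos φ₂ , cos φ₁ · sin φ₂ − sin φ₁ · cos φ₂ · cos Δλ )
  = atan2(0.51084, 0.78216) = 33.149° → normalised to [0°, 360°): 33.149°.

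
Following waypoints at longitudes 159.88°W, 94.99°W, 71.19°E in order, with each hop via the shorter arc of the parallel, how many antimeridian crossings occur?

Leg 1: -159.88° → -94.99°, shortest Δλ = 64.89° (east) — does not cross 180°.
Leg 2: -94.99° → +71.19°, shortest Δλ = 166.18° (east) — does not cross 180°.
Total crossings: 0.

0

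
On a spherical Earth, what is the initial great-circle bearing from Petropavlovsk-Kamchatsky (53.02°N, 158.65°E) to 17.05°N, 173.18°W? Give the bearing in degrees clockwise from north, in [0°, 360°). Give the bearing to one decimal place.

Δλ = -173.18 − 158.65 = -331.83°; wrapped into (−180°, 180°]: 28.17°.
θ = atan2( sin Δλ · cos φ₂ , cos φ₁ · sin φ₂ − sin φ₁ · cos φ₂ · cos Δλ )
  = atan2(0.45134, -0.49690) = 137.751° → normalised to [0°, 360°): 137.751°.

137.8°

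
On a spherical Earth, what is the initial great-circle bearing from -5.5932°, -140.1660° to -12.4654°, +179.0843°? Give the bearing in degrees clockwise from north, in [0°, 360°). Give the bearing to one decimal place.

257.4°

Δλ = 179.0843 − -140.1660 = 319.2503°; wrapped into (−180°, 180°]: -40.7497°.
θ = atan2( sin Δλ · cos φ₂ , cos φ₁ · sin φ₂ − sin φ₁ · cos φ₂ · cos Δλ )
  = atan2(-0.63737, -0.14273) = -102.622° → normalised to [0°, 360°): 257.378°.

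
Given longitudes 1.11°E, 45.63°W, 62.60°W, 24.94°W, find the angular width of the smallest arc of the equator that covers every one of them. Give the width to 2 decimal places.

Sort the longitudes: -62.60°, -45.63°, -24.94°, +1.11°.
Eastward gaps between consecutive values (wrapping around): 16.97°, 20.69°, 26.05°, 296.29°.
Largest gap = 296.29° ⇒ minimal covering band is its complement: 360° − 296.29° = 63.71°.
Band runs from -62.60° eastward to +1.11°.

63.71°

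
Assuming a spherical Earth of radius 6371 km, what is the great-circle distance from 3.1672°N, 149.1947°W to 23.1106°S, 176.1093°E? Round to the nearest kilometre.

Δλ = 176.1093 − -149.1947 = 325.3040°; wrapped into (−180°, 180°]: -34.6960°.
Δφ = -23.1106 − 3.1672 = -26.2778°.
a = sin²(Δφ/2) + cos φ₁ · cos φ₂ · sin²(Δλ/2) = 0.133319.
c = 2·atan2(√a, √(1−a)) = 0.74754 rad → d = 6371·c ≈ 4762.60 km.

4763 km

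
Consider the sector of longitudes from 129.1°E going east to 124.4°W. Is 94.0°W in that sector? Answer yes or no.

No

Band width going east from +129.1° to -124.4°: ((-124.4 − 129.1) mod 360) = 106.5°.
Offset of -94.0° east of the west edge: ((-94.0 − 129.1) mod 360) = 136.9°.
136.9° > 106.5° ⇒ outside.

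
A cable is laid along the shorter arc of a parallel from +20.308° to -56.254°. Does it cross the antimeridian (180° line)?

No

Signed shortest Δλ = ((-56.254 − 20.308 + 180) mod 360) − 180 = -76.562°.
Going west by 76.562° from +20.308° reaches -56.254° without touching 180°.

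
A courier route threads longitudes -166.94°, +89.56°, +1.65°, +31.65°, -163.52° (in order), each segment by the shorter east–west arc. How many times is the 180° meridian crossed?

2

Leg 1: -166.94° → +89.56°, shortest Δλ = -103.5° (west) — crosses 180°.
Leg 2: +89.56° → +1.65°, shortest Δλ = -87.91° (west) — does not cross 180°.
Leg 3: +1.65° → +31.65°, shortest Δλ = 30.0° (east) — does not cross 180°.
Leg 4: +31.65° → -163.52°, shortest Δλ = 164.83° (east) — crosses 180°.
Total crossings: 2.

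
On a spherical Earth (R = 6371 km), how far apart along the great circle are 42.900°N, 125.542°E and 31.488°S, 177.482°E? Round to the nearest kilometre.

Δλ = 177.482 − 125.542 = 51.940°.
Δφ = -31.488 − 42.900 = -74.388°.
a = sin²(Δφ/2) + cos φ₁ · cos φ₂ · sin²(Δλ/2) = 0.485225.
c = 2·atan2(√a, √(1−a)) = 1.54124 rad → d = 6371·c ≈ 9819.25 km.

9819 km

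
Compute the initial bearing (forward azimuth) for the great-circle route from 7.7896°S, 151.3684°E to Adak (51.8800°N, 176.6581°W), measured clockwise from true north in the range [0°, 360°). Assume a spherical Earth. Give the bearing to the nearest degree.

Δλ = -176.6581 − 151.3684 = -328.0265°; wrapped into (−180°, 180°]: 31.9735°.
θ = atan2( sin Δλ · cos φ₂ , cos φ₁ · sin φ₂ − sin φ₁ · cos φ₂ · cos Δλ )
  = atan2(0.32688, 0.85043) = 21.025° → normalised to [0°, 360°): 21.025°.

21°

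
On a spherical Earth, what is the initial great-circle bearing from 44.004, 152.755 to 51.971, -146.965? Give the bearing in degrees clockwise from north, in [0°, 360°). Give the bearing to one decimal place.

Δλ = -146.965 − 152.755 = -299.720°; wrapped into (−180°, 180°]: 60.280°.
θ = atan2( sin Δλ · cos φ₂ , cos φ₁ · sin φ₂ − sin φ₁ · cos φ₂ · cos Δλ )
  = atan2(0.53502, 0.35441) = 56.479° → normalised to [0°, 360°): 56.479°.

56.5°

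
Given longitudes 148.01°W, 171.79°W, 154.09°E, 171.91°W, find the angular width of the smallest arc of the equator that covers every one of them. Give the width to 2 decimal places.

Sort the longitudes: -171.91°, -171.79°, -148.01°, +154.09°.
Eastward gaps between consecutive values (wrapping around): 0.12°, 23.78°, 302.10°, 34.00°.
Largest gap = 302.10° ⇒ minimal covering band is its complement: 360° − 302.10° = 57.90°.
Band runs from +154.09° eastward to -148.01°, crossing the antimeridian.

57.90°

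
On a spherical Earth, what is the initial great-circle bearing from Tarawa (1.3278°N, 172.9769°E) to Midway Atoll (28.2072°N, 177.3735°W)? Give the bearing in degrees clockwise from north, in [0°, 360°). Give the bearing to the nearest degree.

18°

Δλ = -177.3735 − 172.9769 = -350.3504°; wrapped into (−180°, 180°]: 9.6496°.
θ = atan2( sin Δλ · cos φ₂ , cos φ₁ · sin φ₂ − sin φ₁ · cos φ₂ · cos Δλ )
  = atan2(0.14772, 0.45240) = 18.083° → normalised to [0°, 360°): 18.083°.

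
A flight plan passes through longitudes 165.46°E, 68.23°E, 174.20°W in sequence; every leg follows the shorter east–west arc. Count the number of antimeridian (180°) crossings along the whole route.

1

Leg 1: +165.46° → +68.23°, shortest Δλ = -97.23° (west) — does not cross 180°.
Leg 2: +68.23° → -174.20°, shortest Δλ = 117.57° (east) — crosses 180°.
Total crossings: 1.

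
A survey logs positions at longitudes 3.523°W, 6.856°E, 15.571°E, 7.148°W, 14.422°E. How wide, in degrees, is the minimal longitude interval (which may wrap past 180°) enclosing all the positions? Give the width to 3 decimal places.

22.719°

Sort the longitudes: -7.148°, -3.523°, +6.856°, +14.422°, +15.571°.
Eastward gaps between consecutive values (wrapping around): 3.625°, 10.379°, 7.566°, 1.149°, 337.281°.
Largest gap = 337.281° ⇒ minimal covering band is its complement: 360° − 337.281° = 22.719°.
Band runs from -7.148° eastward to +15.571°.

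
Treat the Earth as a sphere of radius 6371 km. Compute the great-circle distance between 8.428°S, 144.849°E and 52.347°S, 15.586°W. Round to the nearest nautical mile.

Δλ = -15.586 − 144.849 = -160.435°.
Δφ = -52.347 − -8.428 = -43.919°.
a = sin²(Δφ/2) + cos φ₁ · cos φ₂ · sin²(Δλ/2) = 0.726675.
c = 2·atan2(√a, √(1−a)) = 2.04132 rad → d = 6371·c ≈ 13005.23 km ≈ 7022.26 nmi.

7022 nmi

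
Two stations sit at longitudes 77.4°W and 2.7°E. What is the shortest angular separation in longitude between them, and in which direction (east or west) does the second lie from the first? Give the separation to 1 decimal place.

Raw difference: 2.7 − -77.4 = 80.1°.
Normalise into (−180°, 180°]: 80.1° stays 80.1°.
Positive ⇒ the second point lies to the east; separation 80.1°.

80.1° east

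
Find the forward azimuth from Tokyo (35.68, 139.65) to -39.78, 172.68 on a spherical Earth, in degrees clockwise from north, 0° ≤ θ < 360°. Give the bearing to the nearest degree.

Δλ = 172.68 − 139.65 = 33.03°.
θ = atan2( sin Δλ · cos φ₂ , cos φ₁ · sin φ₂ − sin φ₁ · cos φ₂ · cos Δλ )
  = atan2(0.41890, -0.89553) = 154.932° → normalised to [0°, 360°): 154.932°.

155°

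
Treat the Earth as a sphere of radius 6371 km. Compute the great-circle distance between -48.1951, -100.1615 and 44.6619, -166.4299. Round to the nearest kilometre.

Δλ = -166.4299 − -100.1615 = -66.2684°.
Δφ = 44.6619 − -48.1951 = 92.8570°.
a = sin²(Δφ/2) + cos φ₁ · cos φ₂ · sin²(Δλ/2) = 0.666579.
c = 2·atan2(√a, √(1−a)) = 1.91045 rad → d = 6371·c ≈ 12171.45 km.

12171 km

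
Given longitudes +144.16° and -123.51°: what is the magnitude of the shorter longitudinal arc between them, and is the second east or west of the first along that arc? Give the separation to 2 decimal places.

Raw difference: -123.51 − 144.16 = -267.67°.
Normalise into (−180°, 180°]: -267.67° + 360° = 92.33°.
Positive ⇒ the second point lies to the east; separation 92.33°.

92.33° east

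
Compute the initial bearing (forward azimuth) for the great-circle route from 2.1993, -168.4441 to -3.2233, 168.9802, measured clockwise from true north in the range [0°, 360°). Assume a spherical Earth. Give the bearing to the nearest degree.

257°

Δλ = 168.9802 − -168.4441 = 337.4243°; wrapped into (−180°, 180°]: -22.5757°.
θ = atan2( sin Δλ · cos φ₂ , cos φ₁ · sin φ₂ − sin φ₁ · cos φ₂ · cos Δλ )
  = atan2(-0.38330, -0.09157) = -103.435° → normalised to [0°, 360°): 256.565°.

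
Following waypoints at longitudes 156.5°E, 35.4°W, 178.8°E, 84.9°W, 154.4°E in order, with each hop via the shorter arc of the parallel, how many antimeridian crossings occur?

4

Leg 1: +156.5° → -35.4°, shortest Δλ = 168.1° (east) — crosses 180°.
Leg 2: -35.4° → +178.8°, shortest Δλ = -145.8° (west) — crosses 180°.
Leg 3: +178.8° → -84.9°, shortest Δλ = 96.3° (east) — crosses 180°.
Leg 4: -84.9° → +154.4°, shortest Δλ = -120.7° (west) — crosses 180°.
Total crossings: 4.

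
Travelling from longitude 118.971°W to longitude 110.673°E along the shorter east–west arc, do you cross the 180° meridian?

Yes

Naïve |110.673 − -118.971| = 229.644° > 180°, so the shorter arc goes the other way round — across 180°.
Signed shortest Δλ = ((110.673 − -118.971 + 180) mod 360) − 180 = -130.356°.
Going west by 130.356° from -118.971° passes through 180° before reaching +110.673°.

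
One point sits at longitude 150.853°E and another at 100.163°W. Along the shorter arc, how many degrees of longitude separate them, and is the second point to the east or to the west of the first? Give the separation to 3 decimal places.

Raw difference: -100.163 − 150.853 = -251.016°.
Normalise into (−180°, 180°]: -251.016° + 360° = 108.984°.
Positive ⇒ the second point lies to the east; separation 108.984°.

108.984° east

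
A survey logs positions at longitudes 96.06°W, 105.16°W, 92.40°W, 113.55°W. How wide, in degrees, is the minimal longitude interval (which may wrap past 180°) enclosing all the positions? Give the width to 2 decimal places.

Sort the longitudes: -113.55°, -105.16°, -96.06°, -92.40°.
Eastward gaps between consecutive values (wrapping around): 8.39°, 9.10°, 3.66°, 338.85°.
Largest gap = 338.85° ⇒ minimal covering band is its complement: 360° − 338.85° = 21.15°.
Band runs from -113.55° eastward to -92.40°.

21.15°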